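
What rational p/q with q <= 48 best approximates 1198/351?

Expand x = 1198/351 as a continued fraction with the Euclidean algorithm:
  1198 = 3*351 + 145, so a_0 = 3.
  351 = 2*145 + 61, so a_1 = 2.
  145 = 2*61 + 23, so a_2 = 2.
  61 = 2*23 + 15, so a_3 = 2.
  23 = 1*15 + 8, so a_4 = 1.
  15 = 1*8 + 7, so a_5 = 1.
  8 = 1*7 + 1, so a_6 = 1.
  7 = 7*1 + 0, so a_7 = 7.
so x = [3; 2, 2, 2, 1, 1, 1, 7].
Convergents (p_i = a_i*p_{i-1} + p_{i-2}, q_i = a_i*q_{i-1} + q_{i-2} with p_{-2}=0, p_{-1}=1, q_{-2}=1, q_{-1}=0), until the denominator exceeds 48:
  i=0: a_0=3, p_0 = 3*1 + 0 = 3, q_0 = 3*0 + 1 = 1.
  i=1: a_1=2, p_1 = 2*3 + 1 = 7, q_1 = 2*1 + 0 = 2.
  i=2: a_2=2, p_2 = 2*7 + 3 = 17, q_2 = 2*2 + 1 = 5.
  i=3: a_3=2, p_3 = 2*17 + 7 = 41, q_3 = 2*5 + 2 = 12.
  i=4: a_4=1, p_4 = 1*41 + 17 = 58, q_4 = 1*12 + 5 = 17.
  i=5: a_5=1, p_5 = 1*58 + 41 = 99, q_5 = 1*17 + 12 = 29.
  i=6: a_6=1, p_6 = 1*99 + 58 = 157, q_6 = 1*29 + 17 = 46.
  i=7: a_7=7, p_7 = 7*157 + 99 = 1198, q_7 = 7*46 + 29 = 351.
q_7 = 351 > 48, so the last convergent with denominator <= 48 is p_6/q_6 = 157/46.
The closest fraction with denominator <= 48 is either p_6/q_6 or the intermediate fraction (k*p_6 + p_5)/(k*q_6 + q_5) with the largest k >= 1 whose denominator stays <= 48; these approach x as k grows, and every other convergent or intermediate fraction in range is farther away.
Largest k: floor((48 - q_5)/q_6) = floor((48 - 29)/46) = 0.
Since k = 0, no intermediate fraction beyond p_6/q_6 has denominator <= 48, so the convergent 157/46 is the closest (its error is |1198*46 - 157*351|/(351*46) = 1/16146).

157/46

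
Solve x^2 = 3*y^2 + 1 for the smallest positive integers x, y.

First expand sqrt(3) as a continued fraction. With x_i = (sqrt(3) + m_i)/d_i and (m_0, d_0) = (0, 1): a_0 = floor(sqrt(3)) = 1, since 1^2 = 1 <= 3 < 4 = 2^2.
Iterate m_{i+1} = d_i*a_i - m_i, d_{i+1} = (3 - m_{i+1}^2)/d_i, a_{i+1} = floor((a_0 + m_{i+1})/d_{i+1}):
  m_1 = 1*1 - 0 = 1, d_1 = (3 - 1^2)/1 = 2/1 = 2, a_1 = floor((1 + 1)/2) = 1.
  m_2 = 2*1 - 1 = 1, d_2 = (3 - 1^2)/2 = 2/2 = 1, a_2 = floor((1 + 1)/1) = 2.
  m_3 = 1*2 - 1 = 1, d_3 = (3 - 1^2)/1 = 2/1 = 2: (m_3, d_3) = (m_1, d_1) = (1, 2), so from here the quotients repeat a_1, a_2; the period length is 2.
So sqrt(3) = [1; (1, 2)] with period length k = 2.
k is even, so the fundamental solution of x^2 - 3y^2 = 1 is (p_{k-1}, q_{k-1}) = (p_1, q_1); compute convergents through index 1.
Convergents (p_i = a_i*p_{i-1} + p_{i-2}, q_i = a_i*q_{i-1} + q_{i-2} with p_{-2}=0, p_{-1}=1, q_{-2}=1, q_{-1}=0):
  i=0: a_0=1, p_0 = 1*1 + 0 = 1, q_0 = 1*0 + 1 = 1.
  i=1: a_1=1, p_1 = 1*1 + 1 = 2, q_1 = 1*1 + 0 = 1.
Check: 2^2 - 3*1^2 = 4 - 3 = 1, so (x, y) = (2, 1) solves the equation, and by the theorem it is the least positive solution.

(x, y) = (2, 1)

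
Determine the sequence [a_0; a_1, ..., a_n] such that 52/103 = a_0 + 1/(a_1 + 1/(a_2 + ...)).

Run the Euclidean algorithm on 52 and 103; the successive quotients are the partial quotients a_0, a_1, ... (each step inverts the fractional part left over by the previous one):
  52 = 0*103 + 52, so a_0 = 0.
  103 = 1*52 + 51, so a_1 = 1.
  52 = 1*51 + 1, so a_2 = 1.
  51 = 51*1 + 0, so a_3 = 51.
The remainder reaches 0 after 4 divisions, so the expansion has 4 partial quotients, read off in order.

[0; 1, 1, 51]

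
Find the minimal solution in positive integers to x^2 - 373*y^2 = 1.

First expand sqrt(373) as a continued fraction. With x_i = (sqrt(373) + m_i)/d_i and (m_0, d_0) = (0, 1): a_0 = floor(sqrt(373)) = 19, since 19^2 = 361 <= 373 < 400 = 20^2.
Iterate m_{i+1} = d_i*a_i - m_i, d_{i+1} = (373 - m_{i+1}^2)/d_i, a_{i+1} = floor((a_0 + m_{i+1})/d_{i+1}):
  m_1 = 1*19 - 0 = 19, d_1 = (373 - 19^2)/1 = 12/1 = 12, a_1 = floor((19 + 19)/12) = 3.
  m_2 = 12*3 - 19 = 17, d_2 = (373 - 17^2)/12 = 84/12 = 7, a_2 = floor((19 + 17)/7) = 5.
  m_3 = 7*5 - 17 = 18, d_3 = (373 - 18^2)/7 = 49/7 = 7, a_3 = floor((19 + 18)/7) = 5.
  m_4 = 7*5 - 18 = 17, d_4 = (373 - 17^2)/7 = 84/7 = 12, a_4 = floor((19 + 17)/12) = 3.
  m_5 = 12*3 - 17 = 19, d_5 = (373 - 19^2)/12 = 12/12 = 1, a_5 = floor((19 + 19)/1) = 38.
  m_6 = 1*38 - 19 = 19, d_6 = (373 - 19^2)/1 = 12/1 = 12: (m_6, d_6) = (m_1, d_1) = (19, 12), so from here the quotients repeat a_1, ..., a_5; the period length is 5.
So sqrt(373) = [19; (3, 5, 5, 3, 38)] with period length k = 5.
k is odd, so (p_{k-1}, q_{k-1}) only solves x^2 - 373y^2 = -1 and the fundamental solution of x^2 - 373y^2 = 1 is (p_{2k-1}, q_{2k-1}) = (p_9, q_9); compute convergents through index 9, running through the period twice.
Convergents (p_i = a_i*p_{i-1} + p_{i-2}, q_i = a_i*q_{i-1} + q_{i-2} with p_{-2}=0, p_{-1}=1, q_{-2}=1, q_{-1}=0):
  i=0: a_0=19, p_0 = 19*1 + 0 = 19, q_0 = 19*0 + 1 = 1.
  i=1: a_1=3, p_1 = 3*19 + 1 = 58, q_1 = 3*1 + 0 = 3.
  i=2: a_2=5, p_2 = 5*58 + 19 = 309, q_2 = 5*3 + 1 = 16.
  i=3: a_3=5, p_3 = 5*309 + 58 = 1603, q_3 = 5*16 + 3 = 83.
  i=4: a_4=3, p_4 = 3*1603 + 309 = 5118, q_4 = 3*83 + 16 = 265.
  i=5: a_5=38, p_5 = 38*5118 + 1603 = 196087, q_5 = 38*265 + 83 = 10153.
  i=6: a_6=3, p_6 = 3*196087 + 5118 = 593379, q_6 = 3*10153 + 265 = 30724.
  i=7: a_7=5, p_7 = 5*593379 + 196087 = 3162982, q_7 = 5*30724 + 10153 = 163773.
  i=8: a_8=5, p_8 = 5*3162982 + 593379 = 16408289, q_8 = 5*163773 + 30724 = 849589.
  i=9: a_9=3, p_9 = 3*16408289 + 3162982 = 52387849, q_9 = 3*849589 + 163773 = 2712540.
Indeed p_4^2 - 373*q_4^2 = 26193924 - 26193925 = -1, not +1.
Check: 52387849^2 - 373*2712540^2 = 2744486722846801 - 2744486722846800 = 1, so (x, y) = (52387849, 2712540) solves the equation, and by the theorem it is the least positive solution.

(x, y) = (52387849, 2712540)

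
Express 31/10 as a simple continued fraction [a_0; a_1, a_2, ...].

Run the Euclidean algorithm on 31 and 10; the successive quotients are the partial quotients a_0, a_1, ... (each step inverts the fractional part left over by the previous one):
  31 = 3*10 + 1, so a_0 = 3.
  10 = 10*1 + 0, so a_1 = 10.
The remainder reaches 0 after 2 divisions, so the expansion has 2 partial quotients, read off in order.

[3; 10]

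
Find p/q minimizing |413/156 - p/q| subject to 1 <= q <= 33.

45/17

Expand x = 413/156 as a continued fraction with the Euclidean algorithm:
  413 = 2*156 + 101, so a_0 = 2.
  156 = 1*101 + 55, so a_1 = 1.
  101 = 1*55 + 46, so a_2 = 1.
  55 = 1*46 + 9, so a_3 = 1.
  46 = 5*9 + 1, so a_4 = 5.
  9 = 9*1 + 0, so a_5 = 9.
so x = [2; 1, 1, 1, 5, 9].
Convergents (p_i = a_i*p_{i-1} + p_{i-2}, q_i = a_i*q_{i-1} + q_{i-2} with p_{-2}=0, p_{-1}=1, q_{-2}=1, q_{-1}=0), until the denominator exceeds 33:
  i=0: a_0=2, p_0 = 2*1 + 0 = 2, q_0 = 2*0 + 1 = 1.
  i=1: a_1=1, p_1 = 1*2 + 1 = 3, q_1 = 1*1 + 0 = 1.
  i=2: a_2=1, p_2 = 1*3 + 2 = 5, q_2 = 1*1 + 1 = 2.
  i=3: a_3=1, p_3 = 1*5 + 3 = 8, q_3 = 1*2 + 1 = 3.
  i=4: a_4=5, p_4 = 5*8 + 5 = 45, q_4 = 5*3 + 2 = 17.
  i=5: a_5=9, p_5 = 9*45 + 8 = 413, q_5 = 9*17 + 3 = 156.
q_5 = 156 > 33, so the last convergent with denominator <= 33 is p_4/q_4 = 45/17.
The closest fraction with denominator <= 33 is either p_4/q_4 or the intermediate fraction (k*p_4 + p_3)/(k*q_4 + q_3) with the largest k >= 1 whose denominator stays <= 33; these approach x as k grows, and every other convergent or intermediate fraction in range is farther away.
Largest k: floor((33 - q_3)/q_4) = floor((33 - 3)/17) = 1.
That gives (1*45 + 8)/(1*17 + 3) = 53/20.
Compare the errors: |x - 45/17| = |413*17 - 45*156|/(156*17) = 1/2652, and |x - 53/20| = |413*20 - 53*156|/(156*20) = 8/3120.
Cross-multiplying, 1*3120 = 3120 < 21216 = 8*2652, so 1/2652 is smaller: the convergent 45/17 is closer to x than 53/20.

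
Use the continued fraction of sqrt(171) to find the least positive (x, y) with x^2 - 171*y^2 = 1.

First expand sqrt(171) as a continued fraction. With x_i = (sqrt(171) + m_i)/d_i and (m_0, d_0) = (0, 1): a_0 = floor(sqrt(171)) = 13, since 13^2 = 169 <= 171 < 196 = 14^2.
Iterate m_{i+1} = d_i*a_i - m_i, d_{i+1} = (171 - m_{i+1}^2)/d_i, a_{i+1} = floor((a_0 + m_{i+1})/d_{i+1}):
  m_1 = 1*13 - 0 = 13, d_1 = (171 - 13^2)/1 = 2/1 = 2, a_1 = floor((13 + 13)/2) = 13.
  m_2 = 2*13 - 13 = 13, d_2 = (171 - 13^2)/2 = 2/2 = 1, a_2 = floor((13 + 13)/1) = 26.
  m_3 = 1*26 - 13 = 13, d_3 = (171 - 13^2)/1 = 2/1 = 2: (m_3, d_3) = (m_1, d_1) = (13, 2), so from here the quotients repeat a_1, a_2; the period length is 2.
So sqrt(171) = [13; (13, 26)] with period length k = 2.
k is even, so the fundamental solution of x^2 - 171y^2 = 1 is (p_{k-1}, q_{k-1}) = (p_1, q_1); compute convergents through index 1.
Convergents (p_i = a_i*p_{i-1} + p_{i-2}, q_i = a_i*q_{i-1} + q_{i-2} with p_{-2}=0, p_{-1}=1, q_{-2}=1, q_{-1}=0):
  i=0: a_0=13, p_0 = 13*1 + 0 = 13, q_0 = 13*0 + 1 = 1.
  i=1: a_1=13, p_1 = 13*13 + 1 = 170, q_1 = 13*1 + 0 = 13.
Check: 170^2 - 171*13^2 = 28900 - 28899 = 1, so (x, y) = (170, 13) solves the equation, and by the theorem it is the least positive solution.

(x, y) = (170, 13)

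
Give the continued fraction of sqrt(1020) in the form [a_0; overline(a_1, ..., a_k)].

Write x_i = (sqrt(1020) + m_i)/d_i with (m_0, d_0) = (0, 1). a_0 = floor(sqrt(1020)) = 31, since 31^2 = 961 <= 1020 < 1024 = 32^2.
Iterate m_{i+1} = d_i*a_i - m_i, d_{i+1} = (1020 - m_{i+1}^2)/d_i, a_{i+1} = floor((a_0 + m_{i+1})/d_{i+1}):
  m_1 = 1*31 - 0 = 31, d_1 = (1020 - 31^2)/1 = 59/1 = 59, a_1 = floor((31 + 31)/59) = 1.
  m_2 = 59*1 - 31 = 28, d_2 = (1020 - 28^2)/59 = 236/59 = 4, a_2 = floor((31 + 28)/4) = 14.
  m_3 = 4*14 - 28 = 28, d_3 = (1020 - 28^2)/4 = 236/4 = 59, a_3 = floor((31 + 28)/59) = 1.
  m_4 = 59*1 - 28 = 31, d_4 = (1020 - 31^2)/59 = 59/59 = 1, a_4 = floor((31 + 31)/1) = 62.
  m_5 = 1*62 - 31 = 31, d_5 = (1020 - 31^2)/1 = 59/1 = 59: (m_5, d_5) = (m_1, d_1) = (31, 59), so from here the quotients repeat a_1, ..., a_4; the period length is 4.
Hence the expansion of sqrt(1020) is a_0 = 31 followed by the repeating block 1, 14, 1, 62 (period 4).

[31; overline(1, 14, 1, 62)]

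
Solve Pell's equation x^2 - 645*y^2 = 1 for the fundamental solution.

First expand sqrt(645) as a continued fraction. With x_i = (sqrt(645) + m_i)/d_i and (m_0, d_0) = (0, 1): a_0 = floor(sqrt(645)) = 25, since 25^2 = 625 <= 645 < 676 = 26^2.
Iterate m_{i+1} = d_i*a_i - m_i, d_{i+1} = (645 - m_{i+1}^2)/d_i, a_{i+1} = floor((a_0 + m_{i+1})/d_{i+1}):
  m_1 = 1*25 - 0 = 25, d_1 = (645 - 25^2)/1 = 20/1 = 20, a_1 = floor((25 + 25)/20) = 2.
  m_2 = 20*2 - 25 = 15, d_2 = (645 - 15^2)/20 = 420/20 = 21, a_2 = floor((25 + 15)/21) = 1.
  m_3 = 21*1 - 15 = 6, d_3 = (645 - 6^2)/21 = 609/21 = 29, a_3 = floor((25 + 6)/29) = 1.
  m_4 = 29*1 - 6 = 23, d_4 = (645 - 23^2)/29 = 116/29 = 4, a_4 = floor((25 + 23)/4) = 12.
  m_5 = 4*12 - 23 = 25, d_5 = (645 - 25^2)/4 = 20/4 = 5, a_5 = floor((25 + 25)/5) = 10.
  m_6 = 5*10 - 25 = 25, d_6 = (645 - 25^2)/5 = 20/5 = 4, a_6 = floor((25 + 25)/4) = 12.
  m_7 = 4*12 - 25 = 23, d_7 = (645 - 23^2)/4 = 116/4 = 29, a_7 = floor((25 + 23)/29) = 1.
  m_8 = 29*1 - 23 = 6, d_8 = (645 - 6^2)/29 = 609/29 = 21, a_8 = floor((25 + 6)/21) = 1.
  m_9 = 21*1 - 6 = 15, d_9 = (645 - 15^2)/21 = 420/21 = 20, a_9 = floor((25 + 15)/20) = 2.
  m_10 = 20*2 - 15 = 25, d_10 = (645 - 25^2)/20 = 20/20 = 1, a_10 = floor((25 + 25)/1) = 50.
  m_11 = 1*50 - 25 = 25, d_11 = (645 - 25^2)/1 = 20/1 = 20: (m_11, d_11) = (m_1, d_1) = (25, 20), so from here the quotients repeat a_1, ..., a_10; the period length is 10.
So sqrt(645) = [25; (2, 1, 1, 12, 10, 12, 1, 1, 2, 50)] with period length k = 10.
k is even, so the fundamental solution of x^2 - 645y^2 = 1 is (p_{k-1}, q_{k-1}) = (p_9, q_9); compute convergents through index 9.
Convergents (p_i = a_i*p_{i-1} + p_{i-2}, q_i = a_i*q_{i-1} + q_{i-2} with p_{-2}=0, p_{-1}=1, q_{-2}=1, q_{-1}=0):
  i=0: a_0=25, p_0 = 25*1 + 0 = 25, q_0 = 25*0 + 1 = 1.
  i=1: a_1=2, p_1 = 2*25 + 1 = 51, q_1 = 2*1 + 0 = 2.
  i=2: a_2=1, p_2 = 1*51 + 25 = 76, q_2 = 1*2 + 1 = 3.
  i=3: a_3=1, p_3 = 1*76 + 51 = 127, q_3 = 1*3 + 2 = 5.
  i=4: a_4=12, p_4 = 12*127 + 76 = 1600, q_4 = 12*5 + 3 = 63.
  i=5: a_5=10, p_5 = 10*1600 + 127 = 16127, q_5 = 10*63 + 5 = 635.
  i=6: a_6=12, p_6 = 12*16127 + 1600 = 195124, q_6 = 12*635 + 63 = 7683.
  i=7: a_7=1, p_7 = 1*195124 + 16127 = 211251, q_7 = 1*7683 + 635 = 8318.
  i=8: a_8=1, p_8 = 1*211251 + 195124 = 406375, q_8 = 1*8318 + 7683 = 16001.
  i=9: a_9=2, p_9 = 2*406375 + 211251 = 1024001, q_9 = 2*16001 + 8318 = 40320.
Check: 1024001^2 - 645*40320^2 = 1048578048001 - 1048578048000 = 1, so (x, y) = (1024001, 40320) solves the equation, and by the theorem it is the least positive solution.

(x, y) = (1024001, 40320)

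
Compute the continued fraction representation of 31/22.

[1; 2, 2, 4]

Run the Euclidean algorithm on 31 and 22; the successive quotients are the partial quotients a_0, a_1, ... (each step inverts the fractional part left over by the previous one):
  31 = 1*22 + 9, so a_0 = 1.
  22 = 2*9 + 4, so a_1 = 2.
  9 = 2*4 + 1, so a_2 = 2.
  4 = 4*1 + 0, so a_3 = 4.
The remainder reaches 0 after 4 divisions, so the expansion has 4 partial quotients, read off in order.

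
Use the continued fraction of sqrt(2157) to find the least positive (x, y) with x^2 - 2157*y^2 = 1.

First expand sqrt(2157) as a continued fraction. With x_i = (sqrt(2157) + m_i)/d_i and (m_0, d_0) = (0, 1): a_0 = floor(sqrt(2157)) = 46, since 46^2 = 2116 <= 2157 < 2209 = 47^2.
Iterate m_{i+1} = d_i*a_i - m_i, d_{i+1} = (2157 - m_{i+1}^2)/d_i, a_{i+1} = floor((a_0 + m_{i+1})/d_{i+1}):
  m_1 = 1*46 - 0 = 46, d_1 = (2157 - 46^2)/1 = 41/1 = 41, a_1 = floor((46 + 46)/41) = 2.
  m_2 = 41*2 - 46 = 36, d_2 = (2157 - 36^2)/41 = 861/41 = 21, a_2 = floor((46 + 36)/21) = 3.
  m_3 = 21*3 - 36 = 27, d_3 = (2157 - 27^2)/21 = 1428/21 = 68, a_3 = floor((46 + 27)/68) = 1.
  m_4 = 68*1 - 27 = 41, d_4 = (2157 - 41^2)/68 = 476/68 = 7, a_4 = floor((46 + 41)/7) = 12.
  m_5 = 7*12 - 41 = 43, d_5 = (2157 - 43^2)/7 = 308/7 = 44, a_5 = floor((46 + 43)/44) = 2.
  m_6 = 44*2 - 43 = 45, d_6 = (2157 - 45^2)/44 = 132/44 = 3, a_6 = floor((46 + 45)/3) = 30.
  m_7 = 3*30 - 45 = 45, d_7 = (2157 - 45^2)/3 = 132/3 = 44, a_7 = floor((46 + 45)/44) = 2.
  m_8 = 44*2 - 45 = 43, d_8 = (2157 - 43^2)/44 = 308/44 = 7, a_8 = floor((46 + 43)/7) = 12.
  m_9 = 7*12 - 43 = 41, d_9 = (2157 - 41^2)/7 = 476/7 = 68, a_9 = floor((46 + 41)/68) = 1.
  m_10 = 68*1 - 41 = 27, d_10 = (2157 - 27^2)/68 = 1428/68 = 21, a_10 = floor((46 + 27)/21) = 3.
  m_11 = 21*3 - 27 = 36, d_11 = (2157 - 36^2)/21 = 861/21 = 41, a_11 = floor((46 + 36)/41) = 2.
  m_12 = 41*2 - 36 = 46, d_12 = (2157 - 46^2)/41 = 41/41 = 1, a_12 = floor((46 + 46)/1) = 92.
  m_13 = 1*92 - 46 = 46, d_13 = (2157 - 46^2)/1 = 41/1 = 41: (m_13, d_13) = (m_1, d_1) = (46, 41), so from here the quotients repeat a_1, ..., a_12; the period length is 12.
So sqrt(2157) = [46; (2, 3, 1, 12, 2, 30, 2, 12, 1, 3, 2, 92)] with period length k = 12.
k is even, so the fundamental solution of x^2 - 2157y^2 = 1 is (p_{k-1}, q_{k-1}) = (p_11, q_11); compute convergents through index 11.
Convergents (p_i = a_i*p_{i-1} + p_{i-2}, q_i = a_i*q_{i-1} + q_{i-2} with p_{-2}=0, p_{-1}=1, q_{-2}=1, q_{-1}=0):
  i=0: a_0=46, p_0 = 46*1 + 0 = 46, q_0 = 46*0 + 1 = 1.
  i=1: a_1=2, p_1 = 2*46 + 1 = 93, q_1 = 2*1 + 0 = 2.
  i=2: a_2=3, p_2 = 3*93 + 46 = 325, q_2 = 3*2 + 1 = 7.
  i=3: a_3=1, p_3 = 1*325 + 93 = 418, q_3 = 1*7 + 2 = 9.
  i=4: a_4=12, p_4 = 12*418 + 325 = 5341, q_4 = 12*9 + 7 = 115.
  i=5: a_5=2, p_5 = 2*5341 + 418 = 11100, q_5 = 2*115 + 9 = 239.
  i=6: a_6=30, p_6 = 30*11100 + 5341 = 338341, q_6 = 30*239 + 115 = 7285.
  i=7: a_7=2, p_7 = 2*338341 + 11100 = 687782, q_7 = 2*7285 + 239 = 14809.
  i=8: a_8=12, p_8 = 12*687782 + 338341 = 8591725, q_8 = 12*14809 + 7285 = 184993.
  i=9: a_9=1, p_9 = 1*8591725 + 687782 = 9279507, q_9 = 1*184993 + 14809 = 199802.
  i=10: a_10=3, p_10 = 3*9279507 + 8591725 = 36430246, q_10 = 3*199802 + 184993 = 784399.
  i=11: a_11=2, p_11 = 2*36430246 + 9279507 = 82139999, q_11 = 2*784399 + 199802 = 1768600.
Check: 82139999^2 - 2157*1768600^2 = 6746979435720001 - 6746979435720000 = 1, so (x, y) = (82139999, 1768600) solves the equation, and by the theorem it is the least positive solution.

(x, y) = (82139999, 1768600)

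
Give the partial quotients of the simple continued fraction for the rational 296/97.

[3; 19, 2, 2]

Run the Euclidean algorithm on 296 and 97; the successive quotients are the partial quotients a_0, a_1, ... (each step inverts the fractional part left over by the previous one):
  296 = 3*97 + 5, so a_0 = 3.
  97 = 19*5 + 2, so a_1 = 19.
  5 = 2*2 + 1, so a_2 = 2.
  2 = 2*1 + 0, so a_3 = 2.
The remainder reaches 0 after 4 divisions, so the expansion has 4 partial quotients, read off in order.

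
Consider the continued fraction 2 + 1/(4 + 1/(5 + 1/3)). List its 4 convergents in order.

2/1, 9/4, 47/21, 150/67

Using the convergent recurrence p_i = a_i*p_{i-1} + p_{i-2}, q_i = a_i*q_{i-1} + q_{i-2} with p_{-2}=0, p_{-1}=1, q_{-2}=1, q_{-1}=0:
  i=0: a_0=2, p_0 = 2*1 + 0 = 2, q_0 = 2*0 + 1 = 1.
  i=1: a_1=4, p_1 = 4*2 + 1 = 9, q_1 = 4*1 + 0 = 4.
  i=2: a_2=5, p_2 = 5*9 + 2 = 47, q_2 = 5*4 + 1 = 21.
  i=3: a_3=3, p_3 = 3*47 + 9 = 150, q_3 = 3*21 + 4 = 67.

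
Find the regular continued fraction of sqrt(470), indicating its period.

[21; (1, 2, 8, 2, 1, 42)]

Write x_i = (sqrt(470) + m_i)/d_i with (m_0, d_0) = (0, 1). a_0 = floor(sqrt(470)) = 21, since 21^2 = 441 <= 470 < 484 = 22^2.
Iterate m_{i+1} = d_i*a_i - m_i, d_{i+1} = (470 - m_{i+1}^2)/d_i, a_{i+1} = floor((a_0 + m_{i+1})/d_{i+1}):
  m_1 = 1*21 - 0 = 21, d_1 = (470 - 21^2)/1 = 29/1 = 29, a_1 = floor((21 + 21)/29) = 1.
  m_2 = 29*1 - 21 = 8, d_2 = (470 - 8^2)/29 = 406/29 = 14, a_2 = floor((21 + 8)/14) = 2.
  m_3 = 14*2 - 8 = 20, d_3 = (470 - 20^2)/14 = 70/14 = 5, a_3 = floor((21 + 20)/5) = 8.
  m_4 = 5*8 - 20 = 20, d_4 = (470 - 20^2)/5 = 70/5 = 14, a_4 = floor((21 + 20)/14) = 2.
  m_5 = 14*2 - 20 = 8, d_5 = (470 - 8^2)/14 = 406/14 = 29, a_5 = floor((21 + 8)/29) = 1.
  m_6 = 29*1 - 8 = 21, d_6 = (470 - 21^2)/29 = 29/29 = 1, a_6 = floor((21 + 21)/1) = 42.
  m_7 = 1*42 - 21 = 21, d_7 = (470 - 21^2)/1 = 29/1 = 29: (m_7, d_7) = (m_1, d_1) = (21, 29), so from here the quotients repeat a_1, ..., a_6; the period length is 6.
Hence the expansion of sqrt(470) is a_0 = 21 followed by the repeating block 1, 2, 8, 2, 1, 42 (period 6).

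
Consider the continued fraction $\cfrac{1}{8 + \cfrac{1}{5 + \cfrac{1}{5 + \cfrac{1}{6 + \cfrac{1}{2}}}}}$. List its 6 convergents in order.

0/1, 1/8, 5/41, 26/213, 161/1319, 348/2851

Using the convergent recurrence p_i = a_i*p_{i-1} + p_{i-2}, q_i = a_i*q_{i-1} + q_{i-2} with p_{-2}=0, p_{-1}=1, q_{-2}=1, q_{-1}=0:
  i=0: a_0=0, p_0 = 0*1 + 0 = 0, q_0 = 0*0 + 1 = 1.
  i=1: a_1=8, p_1 = 8*0 + 1 = 1, q_1 = 8*1 + 0 = 8.
  i=2: a_2=5, p_2 = 5*1 + 0 = 5, q_2 = 5*8 + 1 = 41.
  i=3: a_3=5, p_3 = 5*5 + 1 = 26, q_3 = 5*41 + 8 = 213.
  i=4: a_4=6, p_4 = 6*26 + 5 = 161, q_4 = 6*213 + 41 = 1319.
  i=5: a_5=2, p_5 = 2*161 + 26 = 348, q_5 = 2*1319 + 213 = 2851.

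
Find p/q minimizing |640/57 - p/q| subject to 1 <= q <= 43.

Expand x = 640/57 as a continued fraction with the Euclidean algorithm:
  640 = 11*57 + 13, so a_0 = 11.
  57 = 4*13 + 5, so a_1 = 4.
  13 = 2*5 + 3, so a_2 = 2.
  5 = 1*3 + 2, so a_3 = 1.
  3 = 1*2 + 1, so a_4 = 1.
  2 = 2*1 + 0, so a_5 = 2.
so x = [11; 4, 2, 1, 1, 2].
Convergents (p_i = a_i*p_{i-1} + p_{i-2}, q_i = a_i*q_{i-1} + q_{i-2} with p_{-2}=0, p_{-1}=1, q_{-2}=1, q_{-1}=0), until the denominator exceeds 43:
  i=0: a_0=11, p_0 = 11*1 + 0 = 11, q_0 = 11*0 + 1 = 1.
  i=1: a_1=4, p_1 = 4*11 + 1 = 45, q_1 = 4*1 + 0 = 4.
  i=2: a_2=2, p_2 = 2*45 + 11 = 101, q_2 = 2*4 + 1 = 9.
  i=3: a_3=1, p_3 = 1*101 + 45 = 146, q_3 = 1*9 + 4 = 13.
  i=4: a_4=1, p_4 = 1*146 + 101 = 247, q_4 = 1*13 + 9 = 22.
  i=5: a_5=2, p_5 = 2*247 + 146 = 640, q_5 = 2*22 + 13 = 57.
q_5 = 57 > 43, so the last convergent with denominator <= 43 is p_4/q_4 = 247/22.
The closest fraction with denominator <= 43 is either p_4/q_4 or the intermediate fraction (k*p_4 + p_3)/(k*q_4 + q_3) with the largest k >= 1 whose denominator stays <= 43; these approach x as k grows, and every other convergent or intermediate fraction in range is farther away.
Largest k: floor((43 - q_3)/q_4) = floor((43 - 13)/22) = 1.
That gives (1*247 + 146)/(1*22 + 13) = 393/35.
Compare the errors: |x - 247/22| = |640*22 - 247*57|/(57*22) = 1/1254, and |x - 393/35| = |640*35 - 393*57|/(57*35) = 1/1995.
Cross-multiplying, 1*1254 = 1254 < 1995 = 1*1995, so 1/1995 is smaller: the intermediate fraction 393/35 is closer to x than 247/22.

393/35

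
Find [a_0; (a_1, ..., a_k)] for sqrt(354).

[18; (1, 4, 2, 2, 18, 2, 2, 4, 1, 36)]

Write x_i = (sqrt(354) + m_i)/d_i with (m_0, d_0) = (0, 1). a_0 = floor(sqrt(354)) = 18, since 18^2 = 324 <= 354 < 361 = 19^2.
Iterate m_{i+1} = d_i*a_i - m_i, d_{i+1} = (354 - m_{i+1}^2)/d_i, a_{i+1} = floor((a_0 + m_{i+1})/d_{i+1}):
  m_1 = 1*18 - 0 = 18, d_1 = (354 - 18^2)/1 = 30/1 = 30, a_1 = floor((18 + 18)/30) = 1.
  m_2 = 30*1 - 18 = 12, d_2 = (354 - 12^2)/30 = 210/30 = 7, a_2 = floor((18 + 12)/7) = 4.
  m_3 = 7*4 - 12 = 16, d_3 = (354 - 16^2)/7 = 98/7 = 14, a_3 = floor((18 + 16)/14) = 2.
  m_4 = 14*2 - 16 = 12, d_4 = (354 - 12^2)/14 = 210/14 = 15, a_4 = floor((18 + 12)/15) = 2.
  m_5 = 15*2 - 12 = 18, d_5 = (354 - 18^2)/15 = 30/15 = 2, a_5 = floor((18 + 18)/2) = 18.
  m_6 = 2*18 - 18 = 18, d_6 = (354 - 18^2)/2 = 30/2 = 15, a_6 = floor((18 + 18)/15) = 2.
  m_7 = 15*2 - 18 = 12, d_7 = (354 - 12^2)/15 = 210/15 = 14, a_7 = floor((18 + 12)/14) = 2.
  m_8 = 14*2 - 12 = 16, d_8 = (354 - 16^2)/14 = 98/14 = 7, a_8 = floor((18 + 16)/7) = 4.
  m_9 = 7*4 - 16 = 12, d_9 = (354 - 12^2)/7 = 210/7 = 30, a_9 = floor((18 + 12)/30) = 1.
  m_10 = 30*1 - 12 = 18, d_10 = (354 - 18^2)/30 = 30/30 = 1, a_10 = floor((18 + 18)/1) = 36.
  m_11 = 1*36 - 18 = 18, d_11 = (354 - 18^2)/1 = 30/1 = 30: (m_11, d_11) = (m_1, d_1) = (18, 30), so from here the quotients repeat a_1, ..., a_10; the period length is 10.
Hence the expansion of sqrt(354) is a_0 = 18 followed by the repeating block 1, 4, 2, 2, 18, 2, 2, 4, 1, 36 (period 10).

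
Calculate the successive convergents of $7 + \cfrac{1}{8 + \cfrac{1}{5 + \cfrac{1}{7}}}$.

Using the convergent recurrence p_i = a_i*p_{i-1} + p_{i-2}, q_i = a_i*q_{i-1} + q_{i-2} with p_{-2}=0, p_{-1}=1, q_{-2}=1, q_{-1}=0:
  i=0: a_0=7, p_0 = 7*1 + 0 = 7, q_0 = 7*0 + 1 = 1.
  i=1: a_1=8, p_1 = 8*7 + 1 = 57, q_1 = 8*1 + 0 = 8.
  i=2: a_2=5, p_2 = 5*57 + 7 = 292, q_2 = 5*8 + 1 = 41.
  i=3: a_3=7, p_3 = 7*292 + 57 = 2101, q_3 = 7*41 + 8 = 295.

7/1, 57/8, 292/41, 2101/295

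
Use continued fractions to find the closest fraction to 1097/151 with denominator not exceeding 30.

Expand x = 1097/151 as a continued fraction with the Euclidean algorithm:
  1097 = 7*151 + 40, so a_0 = 7.
  151 = 3*40 + 31, so a_1 = 3.
  40 = 1*31 + 9, so a_2 = 1.
  31 = 3*9 + 4, so a_3 = 3.
  9 = 2*4 + 1, so a_4 = 2.
  4 = 4*1 + 0, so a_5 = 4.
so x = [7; 3, 1, 3, 2, 4].
Convergents (p_i = a_i*p_{i-1} + p_{i-2}, q_i = a_i*q_{i-1} + q_{i-2} with p_{-2}=0, p_{-1}=1, q_{-2}=1, q_{-1}=0), until the denominator exceeds 30:
  i=0: a_0=7, p_0 = 7*1 + 0 = 7, q_0 = 7*0 + 1 = 1.
  i=1: a_1=3, p_1 = 3*7 + 1 = 22, q_1 = 3*1 + 0 = 3.
  i=2: a_2=1, p_2 = 1*22 + 7 = 29, q_2 = 1*3 + 1 = 4.
  i=3: a_3=3, p_3 = 3*29 + 22 = 109, q_3 = 3*4 + 3 = 15.
  i=4: a_4=2, p_4 = 2*109 + 29 = 247, q_4 = 2*15 + 4 = 34.
q_4 = 34 > 30, so the last convergent with denominator <= 30 is p_3/q_3 = 109/15.
The closest fraction with denominator <= 30 is either p_3/q_3 or the intermediate fraction (k*p_3 + p_2)/(k*q_3 + q_2) with the largest k >= 1 whose denominator stays <= 30; these approach x as k grows, and every other convergent or intermediate fraction in range is farther away.
Largest k: floor((30 - q_2)/q_3) = floor((30 - 4)/15) = 1.
That gives (1*109 + 29)/(1*15 + 4) = 138/19.
Compare the errors: |x - 109/15| = |1097*15 - 109*151|/(151*15) = 4/2265, and |x - 138/19| = |1097*19 - 138*151|/(151*19) = 5/2869.
Cross-multiplying, 5*2265 = 11325 < 11476 = 4*2869, so 5/2869 is smaller: the intermediate fraction 138/19 is closer to x than 109/15.

138/19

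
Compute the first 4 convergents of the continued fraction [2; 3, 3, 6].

Using the convergent recurrence p_i = a_i*p_{i-1} + p_{i-2}, q_i = a_i*q_{i-1} + q_{i-2} with p_{-2}=0, p_{-1}=1, q_{-2}=1, q_{-1}=0:
  i=0: a_0=2, p_0 = 2*1 + 0 = 2, q_0 = 2*0 + 1 = 1.
  i=1: a_1=3, p_1 = 3*2 + 1 = 7, q_1 = 3*1 + 0 = 3.
  i=2: a_2=3, p_2 = 3*7 + 2 = 23, q_2 = 3*3 + 1 = 10.
  i=3: a_3=6, p_3 = 6*23 + 7 = 145, q_3 = 6*10 + 3 = 63.

2/1, 7/3, 23/10, 145/63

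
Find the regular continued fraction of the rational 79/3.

[26; 3]

Run the Euclidean algorithm on 79 and 3; the successive quotients are the partial quotients a_0, a_1, ... (each step inverts the fractional part left over by the previous one):
  79 = 26*3 + 1, so a_0 = 26.
  3 = 3*1 + 0, so a_1 = 3.
The remainder reaches 0 after 2 divisions, so the expansion has 2 partial quotients, read off in order.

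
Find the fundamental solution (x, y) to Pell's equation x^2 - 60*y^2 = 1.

(x, y) = (31, 4)

First expand sqrt(60) as a continued fraction. With x_i = (sqrt(60) + m_i)/d_i and (m_0, d_0) = (0, 1): a_0 = floor(sqrt(60)) = 7, since 7^2 = 49 <= 60 < 64 = 8^2.
Iterate m_{i+1} = d_i*a_i - m_i, d_{i+1} = (60 - m_{i+1}^2)/d_i, a_{i+1} = floor((a_0 + m_{i+1})/d_{i+1}):
  m_1 = 1*7 - 0 = 7, d_1 = (60 - 7^2)/1 = 11/1 = 11, a_1 = floor((7 + 7)/11) = 1.
  m_2 = 11*1 - 7 = 4, d_2 = (60 - 4^2)/11 = 44/11 = 4, a_2 = floor((7 + 4)/4) = 2.
  m_3 = 4*2 - 4 = 4, d_3 = (60 - 4^2)/4 = 44/4 = 11, a_3 = floor((7 + 4)/11) = 1.
  m_4 = 11*1 - 4 = 7, d_4 = (60 - 7^2)/11 = 11/11 = 1, a_4 = floor((7 + 7)/1) = 14.
  m_5 = 1*14 - 7 = 7, d_5 = (60 - 7^2)/1 = 11/1 = 11: (m_5, d_5) = (m_1, d_1) = (7, 11), so from here the quotients repeat a_1, ..., a_4; the period length is 4.
So sqrt(60) = [7; (1, 2, 1, 14)] with period length k = 4.
k is even, so the fundamental solution of x^2 - 60y^2 = 1 is (p_{k-1}, q_{k-1}) = (p_3, q_3); compute convergents through index 3.
Convergents (p_i = a_i*p_{i-1} + p_{i-2}, q_i = a_i*q_{i-1} + q_{i-2} with p_{-2}=0, p_{-1}=1, q_{-2}=1, q_{-1}=0):
  i=0: a_0=7, p_0 = 7*1 + 0 = 7, q_0 = 7*0 + 1 = 1.
  i=1: a_1=1, p_1 = 1*7 + 1 = 8, q_1 = 1*1 + 0 = 1.
  i=2: a_2=2, p_2 = 2*8 + 7 = 23, q_2 = 2*1 + 1 = 3.
  i=3: a_3=1, p_3 = 1*23 + 8 = 31, q_3 = 1*3 + 1 = 4.
Check: 31^2 - 60*4^2 = 961 - 960 = 1, so (x, y) = (31, 4) solves the equation, and by the theorem it is the least positive solution.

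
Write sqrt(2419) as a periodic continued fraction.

[49; (5, 2, 5, 98)]

Write x_i = (sqrt(2419) + m_i)/d_i with (m_0, d_0) = (0, 1). a_0 = floor(sqrt(2419)) = 49, since 49^2 = 2401 <= 2419 < 2500 = 50^2.
Iterate m_{i+1} = d_i*a_i - m_i, d_{i+1} = (2419 - m_{i+1}^2)/d_i, a_{i+1} = floor((a_0 + m_{i+1})/d_{i+1}):
  m_1 = 1*49 - 0 = 49, d_1 = (2419 - 49^2)/1 = 18/1 = 18, a_1 = floor((49 + 49)/18) = 5.
  m_2 = 18*5 - 49 = 41, d_2 = (2419 - 41^2)/18 = 738/18 = 41, a_2 = floor((49 + 41)/41) = 2.
  m_3 = 41*2 - 41 = 41, d_3 = (2419 - 41^2)/41 = 738/41 = 18, a_3 = floor((49 + 41)/18) = 5.
  m_4 = 18*5 - 41 = 49, d_4 = (2419 - 49^2)/18 = 18/18 = 1, a_4 = floor((49 + 49)/1) = 98.
  m_5 = 1*98 - 49 = 49, d_5 = (2419 - 49^2)/1 = 18/1 = 18: (m_5, d_5) = (m_1, d_1) = (49, 18), so from here the quotients repeat a_1, ..., a_4; the period length is 4.
Hence the expansion of sqrt(2419) is a_0 = 49 followed by the repeating block 5, 2, 5, 98 (period 4).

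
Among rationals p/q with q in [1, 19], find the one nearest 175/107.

18/11

Expand x = 175/107 as a continued fraction with the Euclidean algorithm:
  175 = 1*107 + 68, so a_0 = 1.
  107 = 1*68 + 39, so a_1 = 1.
  68 = 1*39 + 29, so a_2 = 1.
  39 = 1*29 + 10, so a_3 = 1.
  29 = 2*10 + 9, so a_4 = 2.
  10 = 1*9 + 1, so a_5 = 1.
  9 = 9*1 + 0, so a_6 = 9.
so x = [1; 1, 1, 1, 2, 1, 9].
Convergents (p_i = a_i*p_{i-1} + p_{i-2}, q_i = a_i*q_{i-1} + q_{i-2} with p_{-2}=0, p_{-1}=1, q_{-2}=1, q_{-1}=0), until the denominator exceeds 19:
  i=0: a_0=1, p_0 = 1*1 + 0 = 1, q_0 = 1*0 + 1 = 1.
  i=1: a_1=1, p_1 = 1*1 + 1 = 2, q_1 = 1*1 + 0 = 1.
  i=2: a_2=1, p_2 = 1*2 + 1 = 3, q_2 = 1*1 + 1 = 2.
  i=3: a_3=1, p_3 = 1*3 + 2 = 5, q_3 = 1*2 + 1 = 3.
  i=4: a_4=2, p_4 = 2*5 + 3 = 13, q_4 = 2*3 + 2 = 8.
  i=5: a_5=1, p_5 = 1*13 + 5 = 18, q_5 = 1*8 + 3 = 11.
  i=6: a_6=9, p_6 = 9*18 + 13 = 175, q_6 = 9*11 + 8 = 107.
q_6 = 107 > 19, so the last convergent with denominator <= 19 is p_5/q_5 = 18/11.
The closest fraction with denominator <= 19 is either p_5/q_5 or the intermediate fraction (k*p_5 + p_4)/(k*q_5 + q_4) with the largest k >= 1 whose denominator stays <= 19; these approach x as k grows, and every other convergent or intermediate fraction in range is farther away.
Largest k: floor((19 - q_4)/q_5) = floor((19 - 8)/11) = 1.
That gives (1*18 + 13)/(1*11 + 8) = 31/19.
Compare the errors: |x - 18/11| = |175*11 - 18*107|/(107*11) = 1/1177, and |x - 31/19| = |175*19 - 31*107|/(107*19) = 8/2033.
Cross-multiplying, 1*2033 = 2033 < 9416 = 8*1177, so 1/1177 is smaller: the convergent 18/11 is closer to x than 31/19.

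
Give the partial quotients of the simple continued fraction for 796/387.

Run the Euclidean algorithm on 796 and 387; the successive quotients are the partial quotients a_0, a_1, ... (each step inverts the fractional part left over by the previous one):
  796 = 2*387 + 22, so a_0 = 2.
  387 = 17*22 + 13, so a_1 = 17.
  22 = 1*13 + 9, so a_2 = 1.
  13 = 1*9 + 4, so a_3 = 1.
  9 = 2*4 + 1, so a_4 = 2.
  4 = 4*1 + 0, so a_5 = 4.
The remainder reaches 0 after 6 divisions, so the expansion has 6 partial quotients, read off in order.

[2; 17, 1, 1, 2, 4]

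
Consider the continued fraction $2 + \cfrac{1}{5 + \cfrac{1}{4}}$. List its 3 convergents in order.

Using the convergent recurrence p_i = a_i*p_{i-1} + p_{i-2}, q_i = a_i*q_{i-1} + q_{i-2} with p_{-2}=0, p_{-1}=1, q_{-2}=1, q_{-1}=0:
  i=0: a_0=2, p_0 = 2*1 + 0 = 2, q_0 = 2*0 + 1 = 1.
  i=1: a_1=5, p_1 = 5*2 + 1 = 11, q_1 = 5*1 + 0 = 5.
  i=2: a_2=4, p_2 = 4*11 + 2 = 46, q_2 = 4*5 + 1 = 21.

2/1, 11/5, 46/21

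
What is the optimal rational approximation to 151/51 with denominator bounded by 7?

3/1

Expand x = 151/51 as a continued fraction with the Euclidean algorithm:
  151 = 2*51 + 49, so a_0 = 2.
  51 = 1*49 + 2, so a_1 = 1.
  49 = 24*2 + 1, so a_2 = 24.
  2 = 2*1 + 0, so a_3 = 2.
so x = [2; 1, 24, 2].
Convergents (p_i = a_i*p_{i-1} + p_{i-2}, q_i = a_i*q_{i-1} + q_{i-2} with p_{-2}=0, p_{-1}=1, q_{-2}=1, q_{-1}=0), until the denominator exceeds 7:
  i=0: a_0=2, p_0 = 2*1 + 0 = 2, q_0 = 2*0 + 1 = 1.
  i=1: a_1=1, p_1 = 1*2 + 1 = 3, q_1 = 1*1 + 0 = 1.
  i=2: a_2=24, p_2 = 24*3 + 2 = 74, q_2 = 24*1 + 1 = 25.
q_2 = 25 > 7, so the last convergent with denominator <= 7 is p_1/q_1 = 3/1.
The closest fraction with denominator <= 7 is either p_1/q_1 or the intermediate fraction (k*p_1 + p_0)/(k*q_1 + q_0) with the largest k >= 1 whose denominator stays <= 7; these approach x as k grows, and every other convergent or intermediate fraction in range is farther away.
Largest k: floor((7 - q_0)/q_1) = floor((7 - 1)/1) = 6.
That gives (6*3 + 2)/(6*1 + 1) = 20/7.
Compare the errors: |x - 3/1| = |151*1 - 3*51|/(51*1) = 2/51, and |x - 20/7| = |151*7 - 20*51|/(51*7) = 37/357.
Cross-multiplying, 2*357 = 714 < 1887 = 37*51, so 2/51 is smaller: the convergent 3/1 is closer to x than 20/7.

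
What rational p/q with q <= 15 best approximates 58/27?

Expand x = 58/27 as a continued fraction with the Euclidean algorithm:
  58 = 2*27 + 4, so a_0 = 2.
  27 = 6*4 + 3, so a_1 = 6.
  4 = 1*3 + 1, so a_2 = 1.
  3 = 3*1 + 0, so a_3 = 3.
so x = [2; 6, 1, 3].
Convergents (p_i = a_i*p_{i-1} + p_{i-2}, q_i = a_i*q_{i-1} + q_{i-2} with p_{-2}=0, p_{-1}=1, q_{-2}=1, q_{-1}=0), until the denominator exceeds 15:
  i=0: a_0=2, p_0 = 2*1 + 0 = 2, q_0 = 2*0 + 1 = 1.
  i=1: a_1=6, p_1 = 6*2 + 1 = 13, q_1 = 6*1 + 0 = 6.
  i=2: a_2=1, p_2 = 1*13 + 2 = 15, q_2 = 1*6 + 1 = 7.
  i=3: a_3=3, p_3 = 3*15 + 13 = 58, q_3 = 3*7 + 6 = 27.
q_3 = 27 > 15, so the last convergent with denominator <= 15 is p_2/q_2 = 15/7.
The closest fraction with denominator <= 15 is either p_2/q_2 or the intermediate fraction (k*p_2 + p_1)/(k*q_2 + q_1) with the largest k >= 1 whose denominator stays <= 15; these approach x as k grows, and every other convergent or intermediate fraction in range is farther away.
Largest k: floor((15 - q_1)/q_2) = floor((15 - 6)/7) = 1.
That gives (1*15 + 13)/(1*7 + 6) = 28/13.
Compare the errors: |x - 15/7| = |58*7 - 15*27|/(27*7) = 1/189, and |x - 28/13| = |58*13 - 28*27|/(27*13) = 2/351.
Cross-multiplying, 1*351 = 351 < 378 = 2*189, so 1/189 is smaller: the convergent 15/7 is closer to x than 28/13.

15/7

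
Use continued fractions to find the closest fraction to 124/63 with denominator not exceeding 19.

Expand x = 124/63 as a continued fraction with the Euclidean algorithm:
  124 = 1*63 + 61, so a_0 = 1.
  63 = 1*61 + 2, so a_1 = 1.
  61 = 30*2 + 1, so a_2 = 30.
  2 = 2*1 + 0, so a_3 = 2.
so x = [1; 1, 30, 2].
Convergents (p_i = a_i*p_{i-1} + p_{i-2}, q_i = a_i*q_{i-1} + q_{i-2} with p_{-2}=0, p_{-1}=1, q_{-2}=1, q_{-1}=0), until the denominator exceeds 19:
  i=0: a_0=1, p_0 = 1*1 + 0 = 1, q_0 = 1*0 + 1 = 1.
  i=1: a_1=1, p_1 = 1*1 + 1 = 2, q_1 = 1*1 + 0 = 1.
  i=2: a_2=30, p_2 = 30*2 + 1 = 61, q_2 = 30*1 + 1 = 31.
q_2 = 31 > 19, so the last convergent with denominator <= 19 is p_1/q_1 = 2/1.
The closest fraction with denominator <= 19 is either p_1/q_1 or the intermediate fraction (k*p_1 + p_0)/(k*q_1 + q_0) with the largest k >= 1 whose denominator stays <= 19; these approach x as k grows, and every other convergent or intermediate fraction in range is farther away.
Largest k: floor((19 - q_0)/q_1) = floor((19 - 1)/1) = 18.
That gives (18*2 + 1)/(18*1 + 1) = 37/19.
Compare the errors: |x - 2/1| = |124*1 - 2*63|/(63*1) = 2/63, and |x - 37/19| = |124*19 - 37*63|/(63*19) = 25/1197.
Cross-multiplying, 25*63 = 1575 < 2394 = 2*1197, so 25/1197 is smaller: the intermediate fraction 37/19 is closer to x than 2/1.

37/19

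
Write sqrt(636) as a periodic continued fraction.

Write x_i = (sqrt(636) + m_i)/d_i with (m_0, d_0) = (0, 1). a_0 = floor(sqrt(636)) = 25, since 25^2 = 625 <= 636 < 676 = 26^2.
Iterate m_{i+1} = d_i*a_i - m_i, d_{i+1} = (636 - m_{i+1}^2)/d_i, a_{i+1} = floor((a_0 + m_{i+1})/d_{i+1}):
  m_1 = 1*25 - 0 = 25, d_1 = (636 - 25^2)/1 = 11/1 = 11, a_1 = floor((25 + 25)/11) = 4.
  m_2 = 11*4 - 25 = 19, d_2 = (636 - 19^2)/11 = 275/11 = 25, a_2 = floor((25 + 19)/25) = 1.
  m_3 = 25*1 - 19 = 6, d_3 = (636 - 6^2)/25 = 600/25 = 24, a_3 = floor((25 + 6)/24) = 1.
  m_4 = 24*1 - 6 = 18, d_4 = (636 - 18^2)/24 = 312/24 = 13, a_4 = floor((25 + 18)/13) = 3.
  m_5 = 13*3 - 18 = 21, d_5 = (636 - 21^2)/13 = 195/13 = 15, a_5 = floor((25 + 21)/15) = 3.
  m_6 = 15*3 - 21 = 24, d_6 = (636 - 24^2)/15 = 60/15 = 4, a_6 = floor((25 + 24)/4) = 12.
  m_7 = 4*12 - 24 = 24, d_7 = (636 - 24^2)/4 = 60/4 = 15, a_7 = floor((25 + 24)/15) = 3.
  m_8 = 15*3 - 24 = 21, d_8 = (636 - 21^2)/15 = 195/15 = 13, a_8 = floor((25 + 21)/13) = 3.
  m_9 = 13*3 - 21 = 18, d_9 = (636 - 18^2)/13 = 312/13 = 24, a_9 = floor((25 + 18)/24) = 1.
  m_10 = 24*1 - 18 = 6, d_10 = (636 - 6^2)/24 = 600/24 = 25, a_10 = floor((25 + 6)/25) = 1.
  m_11 = 25*1 - 6 = 19, d_11 = (636 - 19^2)/25 = 275/25 = 11, a_11 = floor((25 + 19)/11) = 4.
  m_12 = 11*4 - 19 = 25, d_12 = (636 - 25^2)/11 = 11/11 = 1, a_12 = floor((25 + 25)/1) = 50.
  m_13 = 1*50 - 25 = 25, d_13 = (636 - 25^2)/1 = 11/1 = 11: (m_13, d_13) = (m_1, d_1) = (25, 11), so from here the quotients repeat a_1, ..., a_12; the period length is 12.
Hence the expansion of sqrt(636) is a_0 = 25 followed by the repeating block 4, 1, 1, 3, 3, 12, 3, 3, 1, 1, 4, 50 (period 12).

[25; (4, 1, 1, 3, 3, 12, 3, 3, 1, 1, 4, 50)]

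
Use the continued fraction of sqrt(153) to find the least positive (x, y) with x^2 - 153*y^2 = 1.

First expand sqrt(153) as a continued fraction. With x_i = (sqrt(153) + m_i)/d_i and (m_0, d_0) = (0, 1): a_0 = floor(sqrt(153)) = 12, since 12^2 = 144 <= 153 < 169 = 13^2.
Iterate m_{i+1} = d_i*a_i - m_i, d_{i+1} = (153 - m_{i+1}^2)/d_i, a_{i+1} = floor((a_0 + m_{i+1})/d_{i+1}):
  m_1 = 1*12 - 0 = 12, d_1 = (153 - 12^2)/1 = 9/1 = 9, a_1 = floor((12 + 12)/9) = 2.
  m_2 = 9*2 - 12 = 6, d_2 = (153 - 6^2)/9 = 117/9 = 13, a_2 = floor((12 + 6)/13) = 1.
  m_3 = 13*1 - 6 = 7, d_3 = (153 - 7^2)/13 = 104/13 = 8, a_3 = floor((12 + 7)/8) = 2.
  m_4 = 8*2 - 7 = 9, d_4 = (153 - 9^2)/8 = 72/8 = 9, a_4 = floor((12 + 9)/9) = 2.
  m_5 = 9*2 - 9 = 9, d_5 = (153 - 9^2)/9 = 72/9 = 8, a_5 = floor((12 + 9)/8) = 2.
  m_6 = 8*2 - 9 = 7, d_6 = (153 - 7^2)/8 = 104/8 = 13, a_6 = floor((12 + 7)/13) = 1.
  m_7 = 13*1 - 7 = 6, d_7 = (153 - 6^2)/13 = 117/13 = 9, a_7 = floor((12 + 6)/9) = 2.
  m_8 = 9*2 - 6 = 12, d_8 = (153 - 12^2)/9 = 9/9 = 1, a_8 = floor((12 + 12)/1) = 24.
  m_9 = 1*24 - 12 = 12, d_9 = (153 - 12^2)/1 = 9/1 = 9: (m_9, d_9) = (m_1, d_1) = (12, 9), so from here the quotients repeat a_1, ..., a_8; the period length is 8.
So sqrt(153) = [12; (2, 1, 2, 2, 2, 1, 2, 24)] with period length k = 8.
k is even, so the fundamental solution of x^2 - 153y^2 = 1 is (p_{k-1}, q_{k-1}) = (p_7, q_7); compute convergents through index 7.
Convergents (p_i = a_i*p_{i-1} + p_{i-2}, q_i = a_i*q_{i-1} + q_{i-2} with p_{-2}=0, p_{-1}=1, q_{-2}=1, q_{-1}=0):
  i=0: a_0=12, p_0 = 12*1 + 0 = 12, q_0 = 12*0 + 1 = 1.
  i=1: a_1=2, p_1 = 2*12 + 1 = 25, q_1 = 2*1 + 0 = 2.
  i=2: a_2=1, p_2 = 1*25 + 12 = 37, q_2 = 1*2 + 1 = 3.
  i=3: a_3=2, p_3 = 2*37 + 25 = 99, q_3 = 2*3 + 2 = 8.
  i=4: a_4=2, p_4 = 2*99 + 37 = 235, q_4 = 2*8 + 3 = 19.
  i=5: a_5=2, p_5 = 2*235 + 99 = 569, q_5 = 2*19 + 8 = 46.
  i=6: a_6=1, p_6 = 1*569 + 235 = 804, q_6 = 1*46 + 19 = 65.
  i=7: a_7=2, p_7 = 2*804 + 569 = 2177, q_7 = 2*65 + 46 = 176.
Check: 2177^2 - 153*176^2 = 4739329 - 4739328 = 1, so (x, y) = (2177, 176) solves the equation, and by the theorem it is the least positive solution.

(x, y) = (2177, 176)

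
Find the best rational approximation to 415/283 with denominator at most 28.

Expand x = 415/283 as a continued fraction with the Euclidean algorithm:
  415 = 1*283 + 132, so a_0 = 1.
  283 = 2*132 + 19, so a_1 = 2.
  132 = 6*19 + 18, so a_2 = 6.
  19 = 1*18 + 1, so a_3 = 1.
  18 = 18*1 + 0, so a_4 = 18.
so x = [1; 2, 6, 1, 18].
Convergents (p_i = a_i*p_{i-1} + p_{i-2}, q_i = a_i*q_{i-1} + q_{i-2} with p_{-2}=0, p_{-1}=1, q_{-2}=1, q_{-1}=0), until the denominator exceeds 28:
  i=0: a_0=1, p_0 = 1*1 + 0 = 1, q_0 = 1*0 + 1 = 1.
  i=1: a_1=2, p_1 = 2*1 + 1 = 3, q_1 = 2*1 + 0 = 2.
  i=2: a_2=6, p_2 = 6*3 + 1 = 19, q_2 = 6*2 + 1 = 13.
  i=3: a_3=1, p_3 = 1*19 + 3 = 22, q_3 = 1*13 + 2 = 15.
  i=4: a_4=18, p_4 = 18*22 + 19 = 415, q_4 = 18*15 + 13 = 283.
q_4 = 283 > 28, so the last convergent with denominator <= 28 is p_3/q_3 = 22/15.
The closest fraction with denominator <= 28 is either p_3/q_3 or the intermediate fraction (k*p_3 + p_2)/(k*q_3 + q_2) with the largest k >= 1 whose denominator stays <= 28; these approach x as k grows, and every other convergent or intermediate fraction in range is farther away.
Largest k: floor((28 - q_2)/q_3) = floor((28 - 13)/15) = 1.
That gives (1*22 + 19)/(1*15 + 13) = 41/28.
Compare the errors: |x - 22/15| = |415*15 - 22*283|/(283*15) = 1/4245, and |x - 41/28| = |415*28 - 41*283|/(283*28) = 17/7924.
Cross-multiplying, 1*7924 = 7924 < 72165 = 17*4245, so 1/4245 is smaller: the convergent 22/15 is closer to x than 41/28.

22/15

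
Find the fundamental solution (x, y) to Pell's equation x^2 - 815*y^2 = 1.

First expand sqrt(815) as a continued fraction. With x_i = (sqrt(815) + m_i)/d_i and (m_0, d_0) = (0, 1): a_0 = floor(sqrt(815)) = 28, since 28^2 = 784 <= 815 < 841 = 29^2.
Iterate m_{i+1} = d_i*a_i - m_i, d_{i+1} = (815 - m_{i+1}^2)/d_i, a_{i+1} = floor((a_0 + m_{i+1})/d_{i+1}):
  m_1 = 1*28 - 0 = 28, d_1 = (815 - 28^2)/1 = 31/1 = 31, a_1 = floor((28 + 28)/31) = 1.
  m_2 = 31*1 - 28 = 3, d_2 = (815 - 3^2)/31 = 806/31 = 26, a_2 = floor((28 + 3)/26) = 1.
  m_3 = 26*1 - 3 = 23, d_3 = (815 - 23^2)/26 = 286/26 = 11, a_3 = floor((28 + 23)/11) = 4.
  m_4 = 11*4 - 23 = 21, d_4 = (815 - 21^2)/11 = 374/11 = 34, a_4 = floor((28 + 21)/34) = 1.
  m_5 = 34*1 - 21 = 13, d_5 = (815 - 13^2)/34 = 646/34 = 19, a_5 = floor((28 + 13)/19) = 2.
  m_6 = 19*2 - 13 = 25, d_6 = (815 - 25^2)/19 = 190/19 = 10, a_6 = floor((28 + 25)/10) = 5.
  m_7 = 10*5 - 25 = 25, d_7 = (815 - 25^2)/10 = 190/10 = 19, a_7 = floor((28 + 25)/19) = 2.
  m_8 = 19*2 - 25 = 13, d_8 = (815 - 13^2)/19 = 646/19 = 34, a_8 = floor((28 + 13)/34) = 1.
  m_9 = 34*1 - 13 = 21, d_9 = (815 - 21^2)/34 = 374/34 = 11, a_9 = floor((28 + 21)/11) = 4.
  m_10 = 11*4 - 21 = 23, d_10 = (815 - 23^2)/11 = 286/11 = 26, a_10 = floor((28 + 23)/26) = 1.
  m_11 = 26*1 - 23 = 3, d_11 = (815 - 3^2)/26 = 806/26 = 31, a_11 = floor((28 + 3)/31) = 1.
  m_12 = 31*1 - 3 = 28, d_12 = (815 - 28^2)/31 = 31/31 = 1, a_12 = floor((28 + 28)/1) = 56.
  m_13 = 1*56 - 28 = 28, d_13 = (815 - 28^2)/1 = 31/1 = 31: (m_13, d_13) = (m_1, d_1) = (28, 31), so from here the quotients repeat a_1, ..., a_12; the period length is 12.
So sqrt(815) = [28; (1, 1, 4, 1, 2, 5, 2, 1, 4, 1, 1, 56)] with period length k = 12.
k is even, so the fundamental solution of x^2 - 815y^2 = 1 is (p_{k-1}, q_{k-1}) = (p_11, q_11); compute convergents through index 11.
Convergents (p_i = a_i*p_{i-1} + p_{i-2}, q_i = a_i*q_{i-1} + q_{i-2} with p_{-2}=0, p_{-1}=1, q_{-2}=1, q_{-1}=0):
  i=0: a_0=28, p_0 = 28*1 + 0 = 28, q_0 = 28*0 + 1 = 1.
  i=1: a_1=1, p_1 = 1*28 + 1 = 29, q_1 = 1*1 + 0 = 1.
  i=2: a_2=1, p_2 = 1*29 + 28 = 57, q_2 = 1*1 + 1 = 2.
  i=3: a_3=4, p_3 = 4*57 + 29 = 257, q_3 = 4*2 + 1 = 9.
  i=4: a_4=1, p_4 = 1*257 + 57 = 314, q_4 = 1*9 + 2 = 11.
  i=5: a_5=2, p_5 = 2*314 + 257 = 885, q_5 = 2*11 + 9 = 31.
  i=6: a_6=5, p_6 = 5*885 + 314 = 4739, q_6 = 5*31 + 11 = 166.
  i=7: a_7=2, p_7 = 2*4739 + 885 = 10363, q_7 = 2*166 + 31 = 363.
  i=8: a_8=1, p_8 = 1*10363 + 4739 = 15102, q_8 = 1*363 + 166 = 529.
  i=9: a_9=4, p_9 = 4*15102 + 10363 = 70771, q_9 = 4*529 + 363 = 2479.
  i=10: a_10=1, p_10 = 1*70771 + 15102 = 85873, q_10 = 1*2479 + 529 = 3008.
  i=11: a_11=1, p_11 = 1*85873 + 70771 = 156644, q_11 = 1*3008 + 2479 = 5487.
Check: 156644^2 - 815*5487^2 = 24537342736 - 24537342735 = 1, so (x, y) = (156644, 5487) solves the equation, and by the theorem it is the least positive solution.

(x, y) = (156644, 5487)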